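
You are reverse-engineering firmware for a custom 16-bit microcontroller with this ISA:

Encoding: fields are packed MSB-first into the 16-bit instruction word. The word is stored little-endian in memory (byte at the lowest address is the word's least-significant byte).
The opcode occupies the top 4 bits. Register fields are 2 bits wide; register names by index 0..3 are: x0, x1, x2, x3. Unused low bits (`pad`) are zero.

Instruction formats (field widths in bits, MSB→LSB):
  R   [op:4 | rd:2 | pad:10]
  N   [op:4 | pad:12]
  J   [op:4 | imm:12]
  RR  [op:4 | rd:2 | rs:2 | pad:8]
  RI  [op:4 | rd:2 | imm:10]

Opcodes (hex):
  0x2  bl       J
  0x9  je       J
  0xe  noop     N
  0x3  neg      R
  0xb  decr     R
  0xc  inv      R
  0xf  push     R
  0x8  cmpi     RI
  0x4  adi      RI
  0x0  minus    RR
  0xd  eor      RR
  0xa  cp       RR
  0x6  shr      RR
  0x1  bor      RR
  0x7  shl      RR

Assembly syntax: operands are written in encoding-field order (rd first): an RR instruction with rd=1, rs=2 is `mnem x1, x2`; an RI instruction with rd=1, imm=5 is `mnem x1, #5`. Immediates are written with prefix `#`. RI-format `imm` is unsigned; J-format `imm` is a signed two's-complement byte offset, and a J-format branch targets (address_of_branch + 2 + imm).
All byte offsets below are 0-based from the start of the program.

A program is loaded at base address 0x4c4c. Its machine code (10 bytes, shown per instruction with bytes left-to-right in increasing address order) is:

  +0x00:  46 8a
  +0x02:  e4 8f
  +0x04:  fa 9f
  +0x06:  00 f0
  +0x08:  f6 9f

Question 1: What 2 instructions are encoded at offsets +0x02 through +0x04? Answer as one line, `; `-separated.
off 0x02: read e4 8f as little → 0x8fe4
  opcode bits[15:12]=0x8: cmpi/RI
  [11:10] rd=3 = x3
  [9:0] imm=996 = #996
off 0x04: read fa 9f as little → 0x9ffa
  opcode bits[15:12]=0x9: je/J
  [11:0] imm=4090 (s12→-6) = #-6

cmpi x3, #996; je #-6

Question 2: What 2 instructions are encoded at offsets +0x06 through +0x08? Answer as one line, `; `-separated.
+0x06: 00 f0 ⇒ word 0xf000 (little)
  opcode bits[15:12]=0xf: push/R
  rd@[11:10]=0x0 ⇒ x0
+0x08: f6 9f ⇒ word 0x9ff6 (little)
  opcode bits[15:12]=0x9: je/J
  imm@[11:0]=0xff6 (s12→-10) ⇒ #-10

push x0; je #-10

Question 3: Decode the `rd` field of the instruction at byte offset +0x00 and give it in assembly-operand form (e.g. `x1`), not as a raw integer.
x2

@+00  little-endian(46 8a) = 0x8a46
  top 4b → 0x8 → cmpi [RI]
  [11:10] rd=2 = x2
  [9:0] imm=582 = #582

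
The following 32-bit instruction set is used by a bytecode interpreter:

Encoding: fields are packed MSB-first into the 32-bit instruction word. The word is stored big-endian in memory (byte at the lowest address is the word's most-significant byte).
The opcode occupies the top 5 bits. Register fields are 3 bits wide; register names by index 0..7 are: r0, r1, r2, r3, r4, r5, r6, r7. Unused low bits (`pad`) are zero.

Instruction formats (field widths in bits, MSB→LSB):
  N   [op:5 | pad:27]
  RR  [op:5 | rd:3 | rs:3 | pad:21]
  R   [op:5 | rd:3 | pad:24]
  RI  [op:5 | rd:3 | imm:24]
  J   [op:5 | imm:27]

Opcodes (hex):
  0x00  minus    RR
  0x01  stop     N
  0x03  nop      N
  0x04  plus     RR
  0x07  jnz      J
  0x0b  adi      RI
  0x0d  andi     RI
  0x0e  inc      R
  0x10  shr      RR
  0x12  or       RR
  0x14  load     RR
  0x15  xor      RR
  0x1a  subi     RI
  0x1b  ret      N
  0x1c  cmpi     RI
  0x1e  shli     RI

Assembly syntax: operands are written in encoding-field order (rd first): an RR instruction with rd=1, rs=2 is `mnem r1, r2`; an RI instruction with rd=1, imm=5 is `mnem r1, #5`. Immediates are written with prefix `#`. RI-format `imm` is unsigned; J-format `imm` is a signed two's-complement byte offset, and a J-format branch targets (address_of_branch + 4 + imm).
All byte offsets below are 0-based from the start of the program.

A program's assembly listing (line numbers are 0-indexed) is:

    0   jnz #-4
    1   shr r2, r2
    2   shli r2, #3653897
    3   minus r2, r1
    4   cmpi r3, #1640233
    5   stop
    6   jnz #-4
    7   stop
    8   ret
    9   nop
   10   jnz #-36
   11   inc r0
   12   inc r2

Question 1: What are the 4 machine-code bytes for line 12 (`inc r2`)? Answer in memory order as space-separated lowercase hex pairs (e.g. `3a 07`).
72 00 00 00

line 12 (inc): pack op=0xe:5|rd=2:3|pad=0:24 = 0x72000000; big→ 72 00 00 00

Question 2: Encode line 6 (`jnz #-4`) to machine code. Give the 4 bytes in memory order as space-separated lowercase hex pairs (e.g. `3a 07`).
3f ff ff fc

L6: jnz op=0x7:5|imm=-4:27 ⇒ 0x3ffffffc ⇒ big 3f ff ff fc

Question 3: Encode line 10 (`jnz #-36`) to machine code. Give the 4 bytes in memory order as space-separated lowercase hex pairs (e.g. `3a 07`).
3f ff ff dc

10. jnz fields op=0x7:5|imm=-36:27 → word 3fffffdch → 3f ff ff dc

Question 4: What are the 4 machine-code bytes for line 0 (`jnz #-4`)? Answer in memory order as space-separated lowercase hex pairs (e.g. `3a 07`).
line 0 (jnz): pack op=0x7:5|imm=-4:27 = 0x3ffffffc; big→ 3f ff ff fc

3f ff ff fc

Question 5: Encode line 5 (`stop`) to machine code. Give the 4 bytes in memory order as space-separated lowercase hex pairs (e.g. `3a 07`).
08 00 00 00

5. stop fields op=0x1:5|pad=0:27 → word 08000000h → 08 00 00 00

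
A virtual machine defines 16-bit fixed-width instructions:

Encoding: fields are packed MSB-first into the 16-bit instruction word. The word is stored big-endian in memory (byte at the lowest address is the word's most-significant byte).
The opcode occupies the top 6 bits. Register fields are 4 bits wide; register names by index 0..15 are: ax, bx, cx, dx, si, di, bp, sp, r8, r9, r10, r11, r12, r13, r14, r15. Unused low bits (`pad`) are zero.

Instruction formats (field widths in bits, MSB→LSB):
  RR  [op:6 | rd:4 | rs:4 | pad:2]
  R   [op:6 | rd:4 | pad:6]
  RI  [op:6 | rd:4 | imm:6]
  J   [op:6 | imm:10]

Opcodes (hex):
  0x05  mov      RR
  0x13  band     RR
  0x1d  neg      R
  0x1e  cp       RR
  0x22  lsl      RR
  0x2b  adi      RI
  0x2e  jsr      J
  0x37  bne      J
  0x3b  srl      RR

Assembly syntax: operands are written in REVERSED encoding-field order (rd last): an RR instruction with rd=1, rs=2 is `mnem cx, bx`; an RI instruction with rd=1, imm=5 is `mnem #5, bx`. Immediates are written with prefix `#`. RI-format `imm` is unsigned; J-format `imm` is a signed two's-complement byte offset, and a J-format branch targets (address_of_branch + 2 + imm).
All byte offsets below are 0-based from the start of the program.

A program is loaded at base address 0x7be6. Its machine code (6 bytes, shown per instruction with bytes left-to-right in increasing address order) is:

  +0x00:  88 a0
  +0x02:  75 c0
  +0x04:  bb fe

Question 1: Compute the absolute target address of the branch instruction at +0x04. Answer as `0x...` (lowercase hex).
@+04  big-endian(bb fe) = 0xbbfe
  top 6b → 0x2e → jsr [J]
  imm: (w>>0)&0x3ff=0x3fe (s10→-2) → #-2
  target = base 0x7be6 + off 0x04 + 2 + imm -2 = 0x7bea

0x7bea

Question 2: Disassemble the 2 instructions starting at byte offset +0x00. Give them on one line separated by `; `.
lsl r8, cx; neg sp

@+00  big-endian(88 a0) = 0x88a0
  op=0x88a0>>10=0x22 ⇒ lsl (RR)
  [9:6] rd=2 = cx
  [5:2] rs=8 = r8
@+02  big-endian(75 c0) = 0x75c0
  op=0x75c0>>10=0x1d ⇒ neg (R)
  [9:6] rd=7 = sp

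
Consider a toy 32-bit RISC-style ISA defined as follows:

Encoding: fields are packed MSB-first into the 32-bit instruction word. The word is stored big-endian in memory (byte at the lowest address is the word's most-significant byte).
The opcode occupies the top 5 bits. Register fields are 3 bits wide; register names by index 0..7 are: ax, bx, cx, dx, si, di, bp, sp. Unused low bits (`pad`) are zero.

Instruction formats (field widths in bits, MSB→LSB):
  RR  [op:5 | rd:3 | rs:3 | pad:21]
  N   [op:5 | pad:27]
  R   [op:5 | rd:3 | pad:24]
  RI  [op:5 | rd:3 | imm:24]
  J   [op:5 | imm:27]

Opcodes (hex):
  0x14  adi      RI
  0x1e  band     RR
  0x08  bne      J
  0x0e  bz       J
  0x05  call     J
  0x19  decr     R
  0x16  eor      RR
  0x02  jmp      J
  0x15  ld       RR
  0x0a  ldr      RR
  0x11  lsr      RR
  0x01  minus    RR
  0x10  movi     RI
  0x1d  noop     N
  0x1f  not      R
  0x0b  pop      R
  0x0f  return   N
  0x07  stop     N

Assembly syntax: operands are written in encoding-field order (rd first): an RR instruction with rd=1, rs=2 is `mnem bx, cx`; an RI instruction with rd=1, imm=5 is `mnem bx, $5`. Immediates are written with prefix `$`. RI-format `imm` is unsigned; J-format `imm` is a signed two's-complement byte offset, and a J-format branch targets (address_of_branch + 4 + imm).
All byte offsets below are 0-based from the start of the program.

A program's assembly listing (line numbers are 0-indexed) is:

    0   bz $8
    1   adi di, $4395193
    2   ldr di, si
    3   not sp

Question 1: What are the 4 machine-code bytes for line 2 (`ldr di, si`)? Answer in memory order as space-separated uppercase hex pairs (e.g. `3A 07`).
L2: ldr op=0xa:5|rd=5:3|rs=4:3|pad=0:21 ⇒ 0x55800000 ⇒ big 55 80 00 00

55 80 00 00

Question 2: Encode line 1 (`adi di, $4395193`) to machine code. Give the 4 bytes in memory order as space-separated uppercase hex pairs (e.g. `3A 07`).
line 1 (adi): pack op=0x14:5|rd=5:3|imm=4395193:24 = 0xa54310b9; big→ a5 43 10 b9

A5 43 10 B9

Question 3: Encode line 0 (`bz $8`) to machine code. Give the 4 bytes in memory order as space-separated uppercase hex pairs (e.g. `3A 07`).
70 00 00 08

0. bz fields op=0xe:5|imm=8:27 → word 70000008h → 70 00 00 08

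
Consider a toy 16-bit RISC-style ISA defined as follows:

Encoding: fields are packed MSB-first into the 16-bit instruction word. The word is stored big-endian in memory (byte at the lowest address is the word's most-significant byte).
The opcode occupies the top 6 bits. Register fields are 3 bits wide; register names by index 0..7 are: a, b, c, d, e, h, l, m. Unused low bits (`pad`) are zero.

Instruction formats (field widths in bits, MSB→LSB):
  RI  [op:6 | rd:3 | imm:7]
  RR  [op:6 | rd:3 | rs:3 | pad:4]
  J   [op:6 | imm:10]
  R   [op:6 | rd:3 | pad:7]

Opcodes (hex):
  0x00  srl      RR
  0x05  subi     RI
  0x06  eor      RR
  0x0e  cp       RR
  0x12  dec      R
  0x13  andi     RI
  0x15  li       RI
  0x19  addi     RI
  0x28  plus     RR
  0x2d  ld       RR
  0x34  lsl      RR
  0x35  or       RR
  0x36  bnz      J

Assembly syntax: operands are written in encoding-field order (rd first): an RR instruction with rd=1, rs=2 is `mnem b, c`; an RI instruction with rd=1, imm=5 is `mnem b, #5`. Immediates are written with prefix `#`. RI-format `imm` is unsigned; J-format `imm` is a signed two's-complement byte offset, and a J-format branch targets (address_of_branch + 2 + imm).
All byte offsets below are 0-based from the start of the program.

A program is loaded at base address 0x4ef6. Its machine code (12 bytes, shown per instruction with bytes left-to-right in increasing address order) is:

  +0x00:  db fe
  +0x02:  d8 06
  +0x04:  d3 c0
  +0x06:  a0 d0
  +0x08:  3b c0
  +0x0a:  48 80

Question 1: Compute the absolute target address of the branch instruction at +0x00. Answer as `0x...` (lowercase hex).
0x4ef6

off 0x00: read db fe as big → 0xdbfe
  top 6b → 0x36 → bnz [J]
  [9:0] imm=1022 (s10→-2) = #-2
  target = base 0x4ef6 + off 0x00 + 2 + imm -2 = 0x4ef6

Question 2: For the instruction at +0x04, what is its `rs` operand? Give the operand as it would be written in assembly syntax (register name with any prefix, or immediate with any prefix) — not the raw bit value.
+0x04: d3 c0 ⇒ word 0xd3c0 (big)
  opcode bits[15:10]=0x34: lsl/RR
  rd@[9:7]=0x7 ⇒ m
  rs@[6:4]=0x4 ⇒ e

e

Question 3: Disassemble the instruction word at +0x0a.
+0x0a: 48 80 ⇒ word 0x4880 (big)
  top 6b → 0x12 → dec [R]
  [9:7] rd=1 = b

dec b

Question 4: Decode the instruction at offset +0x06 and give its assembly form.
off 0x06: read a0 d0 as big → 0xa0d0
  opcode bits[15:10]=0x28: plus/RR
  rd: (w>>7)&0x7=0x1 → b
  rs: (w>>4)&0x7=0x5 → h

plus b, h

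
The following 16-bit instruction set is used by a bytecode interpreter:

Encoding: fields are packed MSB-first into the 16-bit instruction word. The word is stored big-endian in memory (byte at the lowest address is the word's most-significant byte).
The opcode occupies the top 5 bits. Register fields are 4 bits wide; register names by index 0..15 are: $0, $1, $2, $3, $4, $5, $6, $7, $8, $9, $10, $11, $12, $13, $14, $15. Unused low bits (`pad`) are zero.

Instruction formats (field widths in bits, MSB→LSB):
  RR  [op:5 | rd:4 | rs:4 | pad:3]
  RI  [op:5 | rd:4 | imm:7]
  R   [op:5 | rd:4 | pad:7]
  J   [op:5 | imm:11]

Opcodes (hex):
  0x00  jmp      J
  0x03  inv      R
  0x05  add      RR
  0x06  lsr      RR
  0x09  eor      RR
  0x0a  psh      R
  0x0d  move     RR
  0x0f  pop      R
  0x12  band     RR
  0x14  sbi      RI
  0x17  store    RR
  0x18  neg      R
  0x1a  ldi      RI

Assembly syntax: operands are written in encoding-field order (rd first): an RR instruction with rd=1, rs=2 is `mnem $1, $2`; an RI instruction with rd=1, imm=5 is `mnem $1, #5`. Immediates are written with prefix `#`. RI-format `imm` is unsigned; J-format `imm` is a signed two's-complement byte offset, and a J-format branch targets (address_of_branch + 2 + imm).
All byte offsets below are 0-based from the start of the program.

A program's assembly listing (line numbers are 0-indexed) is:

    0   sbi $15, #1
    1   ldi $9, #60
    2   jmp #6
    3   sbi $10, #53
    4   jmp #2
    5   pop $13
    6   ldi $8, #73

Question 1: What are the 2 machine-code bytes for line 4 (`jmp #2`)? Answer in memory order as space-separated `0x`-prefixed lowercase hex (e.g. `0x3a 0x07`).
L4: jmp op=0x0:5|imm=2:11 ⇒ 0x0002 ⇒ big 00 02

0x00 0x02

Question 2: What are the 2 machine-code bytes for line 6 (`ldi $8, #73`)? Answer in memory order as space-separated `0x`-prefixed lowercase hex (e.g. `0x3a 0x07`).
L6: ldi op=0x1a:5|rd=8:4|imm=73:7 ⇒ 0xd449 ⇒ big d4 49

0xd4 0x49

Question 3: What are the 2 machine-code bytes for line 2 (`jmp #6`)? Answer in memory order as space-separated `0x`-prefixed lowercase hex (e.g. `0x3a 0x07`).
0x00 0x06

L2: jmp op=0x0:5|imm=6:11 ⇒ 0x0006 ⇒ big 00 06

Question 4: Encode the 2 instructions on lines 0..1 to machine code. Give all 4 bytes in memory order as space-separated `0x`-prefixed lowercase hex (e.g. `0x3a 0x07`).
0. sbi fields op=0x14:5|rd=15:4|imm=1:7 → word a781h → a7 81
1. ldi fields op=0x1a:5|rd=9:4|imm=60:7 → word d4bch → d4 bc

0xa7 0x81 0xd4 0xbc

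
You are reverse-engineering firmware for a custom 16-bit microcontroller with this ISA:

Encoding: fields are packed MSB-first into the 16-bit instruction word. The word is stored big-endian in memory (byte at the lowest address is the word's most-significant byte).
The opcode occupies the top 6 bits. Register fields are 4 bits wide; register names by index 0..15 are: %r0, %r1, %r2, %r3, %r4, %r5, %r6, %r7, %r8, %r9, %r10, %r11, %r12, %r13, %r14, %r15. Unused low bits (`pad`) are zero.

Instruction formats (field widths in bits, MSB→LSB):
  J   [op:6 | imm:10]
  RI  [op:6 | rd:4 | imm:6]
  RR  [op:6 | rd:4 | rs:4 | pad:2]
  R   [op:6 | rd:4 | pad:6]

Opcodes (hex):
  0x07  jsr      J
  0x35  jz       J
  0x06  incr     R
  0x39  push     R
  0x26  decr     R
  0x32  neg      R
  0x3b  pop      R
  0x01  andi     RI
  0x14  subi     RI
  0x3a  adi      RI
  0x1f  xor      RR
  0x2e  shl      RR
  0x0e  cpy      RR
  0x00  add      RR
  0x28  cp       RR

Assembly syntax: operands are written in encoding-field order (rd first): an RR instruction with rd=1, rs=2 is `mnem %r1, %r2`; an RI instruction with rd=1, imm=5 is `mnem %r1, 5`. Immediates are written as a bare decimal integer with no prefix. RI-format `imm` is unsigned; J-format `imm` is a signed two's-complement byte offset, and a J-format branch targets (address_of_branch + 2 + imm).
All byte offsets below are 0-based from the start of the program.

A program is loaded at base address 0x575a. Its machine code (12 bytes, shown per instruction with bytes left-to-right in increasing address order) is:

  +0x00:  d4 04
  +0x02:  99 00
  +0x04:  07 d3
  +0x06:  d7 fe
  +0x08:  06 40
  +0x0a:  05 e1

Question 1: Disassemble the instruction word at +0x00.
jz 4

[00] d4 04 → 0xd404
  op=0xd404>>10=0x35 ⇒ jz (J)
  [9:0] imm=4 = 4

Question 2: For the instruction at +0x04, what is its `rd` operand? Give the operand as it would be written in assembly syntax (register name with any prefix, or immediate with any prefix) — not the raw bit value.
off 0x04: read 07 d3 as big → 0x07d3
  top 6b → 0x1 → andi [RI]
  [9:6] rd=15 = %r15
  [5:0] imm=19 = 19

%r15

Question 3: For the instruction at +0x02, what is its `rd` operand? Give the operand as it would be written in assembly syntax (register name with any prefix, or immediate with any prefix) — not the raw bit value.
+0x02: 99 00 ⇒ word 0x9900 (big)
  top 6b → 0x26 → decr [R]
  rd: (w>>6)&0xf=0x4 → %r4

%r4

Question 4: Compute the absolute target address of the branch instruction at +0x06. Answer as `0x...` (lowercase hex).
[06] d7 fe → 0xd7fe
  opcode bits[15:10]=0x35: jz/J
  imm: (w>>0)&0x3ff=0x3fe (s10→-2) → -2
  target = base 0x575a + off 0x06 + 2 + imm -2 = 0x5760

0x5760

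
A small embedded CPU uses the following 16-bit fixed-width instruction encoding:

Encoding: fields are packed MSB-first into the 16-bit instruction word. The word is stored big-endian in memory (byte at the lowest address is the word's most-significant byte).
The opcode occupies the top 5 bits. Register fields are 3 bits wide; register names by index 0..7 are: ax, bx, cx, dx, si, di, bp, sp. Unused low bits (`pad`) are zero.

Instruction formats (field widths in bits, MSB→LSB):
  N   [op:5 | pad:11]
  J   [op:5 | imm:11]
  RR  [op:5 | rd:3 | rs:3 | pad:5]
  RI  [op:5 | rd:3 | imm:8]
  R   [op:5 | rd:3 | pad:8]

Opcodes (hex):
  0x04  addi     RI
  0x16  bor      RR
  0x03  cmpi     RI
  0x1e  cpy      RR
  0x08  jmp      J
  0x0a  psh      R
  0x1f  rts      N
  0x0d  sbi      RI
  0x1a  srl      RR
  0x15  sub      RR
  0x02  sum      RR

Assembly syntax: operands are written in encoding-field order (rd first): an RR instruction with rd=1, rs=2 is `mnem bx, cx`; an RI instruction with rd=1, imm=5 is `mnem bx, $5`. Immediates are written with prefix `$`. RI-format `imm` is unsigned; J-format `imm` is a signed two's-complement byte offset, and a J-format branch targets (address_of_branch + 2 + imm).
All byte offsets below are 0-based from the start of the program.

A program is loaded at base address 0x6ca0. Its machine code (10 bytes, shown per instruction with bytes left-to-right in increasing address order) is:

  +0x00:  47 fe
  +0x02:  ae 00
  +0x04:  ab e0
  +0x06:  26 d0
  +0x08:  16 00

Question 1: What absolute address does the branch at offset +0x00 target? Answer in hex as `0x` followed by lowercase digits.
0x6ca0

@+00  big-endian(47 fe) = 0x47fe
  op=0x47fe>>11=0x8 ⇒ jmp (J)
  imm: (w>>0)&0x7ff=0x7fe (s11→-2) → $-2
  target = base 0x6ca0 + off 0x00 + 2 + imm -2 = 0x6ca0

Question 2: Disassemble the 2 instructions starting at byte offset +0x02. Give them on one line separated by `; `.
sub bp, ax; sub dx, sp

[02] ae 00 → 0xae00
  top 5b → 0x15 → sub [RR]
  rd@[10:8]=0x6 ⇒ bp
  rs@[7:5]=0x0 ⇒ ax
[04] ab e0 → 0xabe0
  top 5b → 0x15 → sub [RR]
  rd@[10:8]=0x3 ⇒ dx
  rs@[7:5]=0x7 ⇒ sp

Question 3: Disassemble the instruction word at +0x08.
[08] 16 00 → 0x1600
  op=0x1600>>11=0x2 ⇒ sum (RR)
  rd@[10:8]=0x6 ⇒ bp
  rs@[7:5]=0x0 ⇒ ax

sum bp, ax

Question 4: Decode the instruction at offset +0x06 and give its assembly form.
[06] 26 d0 → 0x26d0
  top 5b → 0x4 → addi [RI]
  rd@[10:8]=0x6 ⇒ bp
  imm@[7:0]=0xd0 ⇒ $208

addi bp, $208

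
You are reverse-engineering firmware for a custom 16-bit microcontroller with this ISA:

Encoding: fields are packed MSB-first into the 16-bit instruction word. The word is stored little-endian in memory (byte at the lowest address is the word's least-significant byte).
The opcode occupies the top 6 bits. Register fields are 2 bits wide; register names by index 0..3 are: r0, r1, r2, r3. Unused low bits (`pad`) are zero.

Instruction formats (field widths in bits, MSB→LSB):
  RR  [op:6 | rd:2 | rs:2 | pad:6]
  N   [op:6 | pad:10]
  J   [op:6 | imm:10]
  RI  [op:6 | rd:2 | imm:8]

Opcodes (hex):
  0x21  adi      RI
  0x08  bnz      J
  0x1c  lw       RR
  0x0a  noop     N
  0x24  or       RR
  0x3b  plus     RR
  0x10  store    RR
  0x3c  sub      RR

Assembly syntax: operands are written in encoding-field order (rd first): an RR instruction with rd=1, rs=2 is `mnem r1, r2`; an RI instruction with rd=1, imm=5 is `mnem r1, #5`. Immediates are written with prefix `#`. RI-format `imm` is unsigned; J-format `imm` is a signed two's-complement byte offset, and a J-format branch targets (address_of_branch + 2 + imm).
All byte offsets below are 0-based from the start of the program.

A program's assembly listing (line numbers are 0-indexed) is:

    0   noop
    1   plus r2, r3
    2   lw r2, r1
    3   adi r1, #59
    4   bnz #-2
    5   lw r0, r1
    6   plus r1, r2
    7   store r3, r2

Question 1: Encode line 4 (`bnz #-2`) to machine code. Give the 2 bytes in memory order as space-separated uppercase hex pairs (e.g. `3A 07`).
L4: bnz op=0x8:6|imm=-2:10 ⇒ 0x23fe ⇒ little fe 23

FE 23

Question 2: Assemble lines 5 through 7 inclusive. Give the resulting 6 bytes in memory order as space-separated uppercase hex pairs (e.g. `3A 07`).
line 5 (lw): pack op=0x1c:6|rd=0:2|rs=1:2|pad=0:6 = 0x7040; little→ 40 70
line 6 (plus): pack op=0x3b:6|rd=1:2|rs=2:2|pad=0:6 = 0xed80; little→ 80 ed
line 7 (store): pack op=0x10:6|rd=3:2|rs=2:2|pad=0:6 = 0x4380; little→ 80 43

40 70 80 ED 80 43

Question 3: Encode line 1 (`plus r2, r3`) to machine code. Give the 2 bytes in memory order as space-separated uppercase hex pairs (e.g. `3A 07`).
C0 EE

L1: plus op=0x3b:6|rd=2:2|rs=3:2|pad=0:6 ⇒ 0xeec0 ⇒ little c0 ee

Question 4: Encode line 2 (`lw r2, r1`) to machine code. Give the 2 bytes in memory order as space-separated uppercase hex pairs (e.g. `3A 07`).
40 72

L2: lw op=0x1c:6|rd=2:2|rs=1:2|pad=0:6 ⇒ 0x7240 ⇒ little 40 72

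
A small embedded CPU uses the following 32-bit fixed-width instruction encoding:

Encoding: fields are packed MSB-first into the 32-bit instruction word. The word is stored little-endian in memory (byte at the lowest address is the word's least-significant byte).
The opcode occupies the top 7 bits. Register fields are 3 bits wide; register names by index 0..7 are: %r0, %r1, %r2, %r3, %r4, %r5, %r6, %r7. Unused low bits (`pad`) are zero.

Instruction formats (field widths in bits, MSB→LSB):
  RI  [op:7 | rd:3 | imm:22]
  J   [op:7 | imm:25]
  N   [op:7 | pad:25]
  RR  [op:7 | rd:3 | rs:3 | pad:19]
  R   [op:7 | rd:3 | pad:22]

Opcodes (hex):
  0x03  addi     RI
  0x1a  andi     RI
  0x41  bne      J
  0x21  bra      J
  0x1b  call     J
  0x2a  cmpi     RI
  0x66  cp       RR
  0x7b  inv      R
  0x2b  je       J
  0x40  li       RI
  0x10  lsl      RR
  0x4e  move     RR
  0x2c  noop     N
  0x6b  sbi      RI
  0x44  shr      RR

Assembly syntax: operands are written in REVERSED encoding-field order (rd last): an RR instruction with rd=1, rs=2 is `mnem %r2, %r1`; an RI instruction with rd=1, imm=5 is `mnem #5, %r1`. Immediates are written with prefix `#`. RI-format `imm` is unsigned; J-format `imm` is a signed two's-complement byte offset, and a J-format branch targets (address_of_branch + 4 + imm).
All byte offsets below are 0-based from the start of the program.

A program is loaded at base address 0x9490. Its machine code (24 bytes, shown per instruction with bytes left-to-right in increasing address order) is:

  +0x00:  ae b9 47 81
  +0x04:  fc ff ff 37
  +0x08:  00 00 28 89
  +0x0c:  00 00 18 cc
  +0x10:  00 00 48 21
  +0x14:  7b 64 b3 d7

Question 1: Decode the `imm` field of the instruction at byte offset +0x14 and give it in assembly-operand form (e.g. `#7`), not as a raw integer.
off 0x14: read 7b 64 b3 d7 as little → 0xd7b3647b
  top 7b → 0x6b → sbi [RI]
  rd@[24:22]=0x6 ⇒ %r6
  imm@[21:0]=0x33647b ⇒ #3368059

#3368059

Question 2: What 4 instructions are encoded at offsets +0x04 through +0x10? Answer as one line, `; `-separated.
off 0x04: read fc ff ff 37 as little → 0x37fffffc
  opcode bits[31:25]=0x1b: call/J
  imm: (w>>0)&0x1ffffff=0x1fffffc (s25→-4) → #-4
off 0x08: read 00 00 28 89 as little → 0x89280000
  opcode bits[31:25]=0x44: shr/RR
  rd: (w>>22)&0x7=0x4 → %r4
  rs: (w>>19)&0x7=0x5 → %r5
off 0x0c: read 00 00 18 cc as little → 0xcc180000
  opcode bits[31:25]=0x66: cp/RR
  rd: (w>>22)&0x7=0x0 → %r0
  rs: (w>>19)&0x7=0x3 → %r3
off 0x10: read 00 00 48 21 as little → 0x21480000
  opcode bits[31:25]=0x10: lsl/RR
  rd: (w>>22)&0x7=0x5 → %r5
  rs: (w>>19)&0x7=0x1 → %r1

call #-4; shr %r5, %r4; cp %r3, %r0; lsl %r1, %r5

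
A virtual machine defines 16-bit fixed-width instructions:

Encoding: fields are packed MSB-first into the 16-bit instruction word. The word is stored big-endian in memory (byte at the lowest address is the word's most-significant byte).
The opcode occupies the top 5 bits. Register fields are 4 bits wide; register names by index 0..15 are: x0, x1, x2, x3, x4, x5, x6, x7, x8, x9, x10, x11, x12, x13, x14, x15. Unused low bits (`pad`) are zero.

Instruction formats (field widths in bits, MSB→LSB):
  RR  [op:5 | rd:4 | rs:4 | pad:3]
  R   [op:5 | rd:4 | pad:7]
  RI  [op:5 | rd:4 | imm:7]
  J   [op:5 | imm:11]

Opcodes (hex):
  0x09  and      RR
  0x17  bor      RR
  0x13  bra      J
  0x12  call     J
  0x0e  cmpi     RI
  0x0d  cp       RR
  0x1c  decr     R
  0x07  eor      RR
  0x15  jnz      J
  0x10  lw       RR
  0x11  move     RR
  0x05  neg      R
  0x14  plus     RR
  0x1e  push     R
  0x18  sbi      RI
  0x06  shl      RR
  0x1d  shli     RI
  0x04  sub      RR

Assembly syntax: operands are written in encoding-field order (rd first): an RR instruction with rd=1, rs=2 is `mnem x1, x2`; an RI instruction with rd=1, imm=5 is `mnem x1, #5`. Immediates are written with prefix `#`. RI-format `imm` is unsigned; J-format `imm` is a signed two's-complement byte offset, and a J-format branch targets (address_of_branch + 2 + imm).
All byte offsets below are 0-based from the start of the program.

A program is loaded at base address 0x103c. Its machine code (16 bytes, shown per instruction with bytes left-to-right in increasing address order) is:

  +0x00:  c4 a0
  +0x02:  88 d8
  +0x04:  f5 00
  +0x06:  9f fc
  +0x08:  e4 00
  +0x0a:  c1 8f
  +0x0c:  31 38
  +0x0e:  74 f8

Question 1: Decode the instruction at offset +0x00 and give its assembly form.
sbi x9, #32

@+00  big-endian(c4 a0) = 0xc4a0
  top 5b → 0x18 → sbi [RI]
  [10:7] rd=9 = x9
  [6:0] imm=32 = #32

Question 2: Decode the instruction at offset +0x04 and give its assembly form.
push x10

+0x04: f5 00 ⇒ word 0xf500 (big)
  op=0xf500>>11=0x1e ⇒ push (R)
  rd: (w>>7)&0xf=0xa → x10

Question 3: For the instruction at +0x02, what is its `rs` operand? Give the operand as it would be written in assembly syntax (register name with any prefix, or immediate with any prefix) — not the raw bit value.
off 0x02: read 88 d8 as big → 0x88d8
  op=0x88d8>>11=0x11 ⇒ move (RR)
  [10:7] rd=1 = x1
  [6:3] rs=11 = x11

x11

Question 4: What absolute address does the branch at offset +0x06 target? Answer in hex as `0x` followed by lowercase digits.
0x1040

off 0x06: read 9f fc as big → 0x9ffc
  op=0x9ffc>>11=0x13 ⇒ bra (J)
  imm@[10:0]=0x7fc (s11→-4) ⇒ #-4
  target = base 0x103c + off 0x06 + 2 + imm -4 = 0x1040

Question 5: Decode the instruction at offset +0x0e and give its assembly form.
+0x0e: 74 f8 ⇒ word 0x74f8 (big)
  op=0x74f8>>11=0xe ⇒ cmpi (RI)
  rd@[10:7]=0x9 ⇒ x9
  imm@[6:0]=0x78 ⇒ #120

cmpi x9, #120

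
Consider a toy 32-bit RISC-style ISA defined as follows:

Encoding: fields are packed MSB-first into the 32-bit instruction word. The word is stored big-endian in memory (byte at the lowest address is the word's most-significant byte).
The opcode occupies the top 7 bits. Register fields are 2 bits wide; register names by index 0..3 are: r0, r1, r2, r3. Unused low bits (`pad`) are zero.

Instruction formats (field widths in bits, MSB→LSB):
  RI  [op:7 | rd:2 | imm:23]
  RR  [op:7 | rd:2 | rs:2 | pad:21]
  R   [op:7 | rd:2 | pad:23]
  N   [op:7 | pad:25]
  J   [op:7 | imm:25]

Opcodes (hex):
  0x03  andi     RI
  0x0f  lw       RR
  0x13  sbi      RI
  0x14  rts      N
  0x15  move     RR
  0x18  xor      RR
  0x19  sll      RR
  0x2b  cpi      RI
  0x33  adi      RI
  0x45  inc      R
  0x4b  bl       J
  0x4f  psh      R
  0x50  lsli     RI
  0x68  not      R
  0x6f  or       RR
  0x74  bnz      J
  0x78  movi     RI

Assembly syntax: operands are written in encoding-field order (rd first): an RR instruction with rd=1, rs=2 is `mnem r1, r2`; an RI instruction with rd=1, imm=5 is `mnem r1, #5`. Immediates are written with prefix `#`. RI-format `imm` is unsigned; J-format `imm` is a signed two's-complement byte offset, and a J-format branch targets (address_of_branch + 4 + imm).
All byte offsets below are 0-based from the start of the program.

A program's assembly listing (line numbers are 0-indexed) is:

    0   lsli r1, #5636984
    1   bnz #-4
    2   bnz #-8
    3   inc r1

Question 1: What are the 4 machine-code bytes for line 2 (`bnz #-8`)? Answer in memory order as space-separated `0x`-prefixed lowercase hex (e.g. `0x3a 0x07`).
0xe9 0xff 0xff 0xf8

line 2 (bnz): pack op=0x74:7|imm=-8:25 = 0xe9fffff8; big→ e9 ff ff f8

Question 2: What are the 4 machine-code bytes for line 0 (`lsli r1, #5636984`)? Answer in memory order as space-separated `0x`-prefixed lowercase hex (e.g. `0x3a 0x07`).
0. lsli fields op=0x50:7|rd=1:2|imm=5636984:23 → word a0d60378h → a0 d6 03 78

0xa0 0xd6 0x03 0x78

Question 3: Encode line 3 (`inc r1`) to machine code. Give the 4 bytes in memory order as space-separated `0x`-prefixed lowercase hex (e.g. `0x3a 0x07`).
3. inc fields op=0x45:7|rd=1:2|pad=0:23 → word 8a800000h → 8a 80 00 00

0x8a 0x80 0x00 0x00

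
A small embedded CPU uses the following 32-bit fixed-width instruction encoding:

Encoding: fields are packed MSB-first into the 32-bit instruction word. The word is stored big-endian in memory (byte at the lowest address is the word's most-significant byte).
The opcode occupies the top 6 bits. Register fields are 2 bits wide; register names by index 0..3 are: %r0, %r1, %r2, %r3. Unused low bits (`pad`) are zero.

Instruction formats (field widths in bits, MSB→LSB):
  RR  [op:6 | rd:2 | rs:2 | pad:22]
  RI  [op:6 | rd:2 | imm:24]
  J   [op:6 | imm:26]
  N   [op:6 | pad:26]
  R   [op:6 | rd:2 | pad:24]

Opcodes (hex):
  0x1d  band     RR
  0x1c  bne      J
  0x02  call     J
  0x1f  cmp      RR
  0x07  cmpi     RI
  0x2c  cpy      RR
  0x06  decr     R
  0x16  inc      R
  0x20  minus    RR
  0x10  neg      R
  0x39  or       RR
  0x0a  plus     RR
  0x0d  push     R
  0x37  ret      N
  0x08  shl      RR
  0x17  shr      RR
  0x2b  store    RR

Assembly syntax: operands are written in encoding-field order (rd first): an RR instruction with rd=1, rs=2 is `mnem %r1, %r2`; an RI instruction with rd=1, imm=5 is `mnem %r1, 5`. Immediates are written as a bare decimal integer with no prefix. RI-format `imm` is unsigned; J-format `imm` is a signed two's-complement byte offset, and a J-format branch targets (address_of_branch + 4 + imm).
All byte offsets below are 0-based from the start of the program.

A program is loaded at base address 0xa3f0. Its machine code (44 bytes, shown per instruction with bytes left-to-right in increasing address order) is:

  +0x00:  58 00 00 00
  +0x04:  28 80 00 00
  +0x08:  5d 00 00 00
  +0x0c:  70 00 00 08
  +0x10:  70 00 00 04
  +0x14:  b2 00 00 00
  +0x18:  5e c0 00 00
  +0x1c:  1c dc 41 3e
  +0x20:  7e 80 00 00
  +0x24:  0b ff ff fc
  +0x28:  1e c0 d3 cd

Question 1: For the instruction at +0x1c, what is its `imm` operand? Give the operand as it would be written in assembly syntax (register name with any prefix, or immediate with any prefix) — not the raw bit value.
+0x1c: 1c dc 41 3e ⇒ word 0x1cdc413e (big)
  op=0x1cdc413e>>26=0x7 ⇒ cmpi (RI)
  rd: (w>>24)&0x3=0x0 → %r0
  imm: (w>>0)&0xffffff=0xdc413e → 14434622

14434622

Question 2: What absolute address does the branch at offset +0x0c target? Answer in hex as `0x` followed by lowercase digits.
[0c] 70 00 00 08 → 0x70000008
  top 6b → 0x1c → bne [J]
  [25:0] imm=8 = 8
  target = base 0xa3f0 + off 0x0c + 4 + imm 8 = 0xa408

0xa408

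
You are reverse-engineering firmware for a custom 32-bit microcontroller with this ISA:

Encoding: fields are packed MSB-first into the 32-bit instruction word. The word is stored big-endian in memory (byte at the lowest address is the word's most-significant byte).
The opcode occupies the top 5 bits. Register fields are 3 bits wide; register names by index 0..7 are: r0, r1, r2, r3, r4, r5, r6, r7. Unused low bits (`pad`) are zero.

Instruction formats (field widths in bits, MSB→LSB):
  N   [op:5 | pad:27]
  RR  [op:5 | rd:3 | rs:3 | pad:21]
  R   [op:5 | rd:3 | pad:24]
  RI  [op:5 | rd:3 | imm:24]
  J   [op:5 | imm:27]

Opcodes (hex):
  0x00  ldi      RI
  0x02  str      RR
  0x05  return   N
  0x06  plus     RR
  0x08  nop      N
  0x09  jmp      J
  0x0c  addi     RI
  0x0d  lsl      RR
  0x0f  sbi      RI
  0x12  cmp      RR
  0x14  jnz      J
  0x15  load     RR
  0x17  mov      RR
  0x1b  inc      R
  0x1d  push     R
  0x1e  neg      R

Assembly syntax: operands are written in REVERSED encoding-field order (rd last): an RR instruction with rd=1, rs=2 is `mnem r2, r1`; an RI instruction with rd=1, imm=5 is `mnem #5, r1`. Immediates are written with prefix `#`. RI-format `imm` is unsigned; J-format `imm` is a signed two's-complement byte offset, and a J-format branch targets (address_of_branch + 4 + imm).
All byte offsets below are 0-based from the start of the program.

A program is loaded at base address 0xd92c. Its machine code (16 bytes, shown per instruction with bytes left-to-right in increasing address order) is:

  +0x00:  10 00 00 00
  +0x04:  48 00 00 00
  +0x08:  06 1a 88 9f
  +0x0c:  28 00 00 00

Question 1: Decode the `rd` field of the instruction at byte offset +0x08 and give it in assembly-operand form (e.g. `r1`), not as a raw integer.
r6

[08] 06 1a 88 9f → 0x061a889f
  opcode bits[31:27]=0x0: ldi/RI
  rd: (w>>24)&0x7=0x6 → r6
  imm: (w>>0)&0xffffff=0x1a889f → #1738911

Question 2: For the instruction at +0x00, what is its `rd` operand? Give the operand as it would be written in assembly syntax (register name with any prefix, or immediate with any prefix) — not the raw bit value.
+0x00: 10 00 00 00 ⇒ word 0x10000000 (big)
  top 5b → 0x2 → str [RR]
  [26:24] rd=0 = r0
  [23:21] rs=0 = r0

r0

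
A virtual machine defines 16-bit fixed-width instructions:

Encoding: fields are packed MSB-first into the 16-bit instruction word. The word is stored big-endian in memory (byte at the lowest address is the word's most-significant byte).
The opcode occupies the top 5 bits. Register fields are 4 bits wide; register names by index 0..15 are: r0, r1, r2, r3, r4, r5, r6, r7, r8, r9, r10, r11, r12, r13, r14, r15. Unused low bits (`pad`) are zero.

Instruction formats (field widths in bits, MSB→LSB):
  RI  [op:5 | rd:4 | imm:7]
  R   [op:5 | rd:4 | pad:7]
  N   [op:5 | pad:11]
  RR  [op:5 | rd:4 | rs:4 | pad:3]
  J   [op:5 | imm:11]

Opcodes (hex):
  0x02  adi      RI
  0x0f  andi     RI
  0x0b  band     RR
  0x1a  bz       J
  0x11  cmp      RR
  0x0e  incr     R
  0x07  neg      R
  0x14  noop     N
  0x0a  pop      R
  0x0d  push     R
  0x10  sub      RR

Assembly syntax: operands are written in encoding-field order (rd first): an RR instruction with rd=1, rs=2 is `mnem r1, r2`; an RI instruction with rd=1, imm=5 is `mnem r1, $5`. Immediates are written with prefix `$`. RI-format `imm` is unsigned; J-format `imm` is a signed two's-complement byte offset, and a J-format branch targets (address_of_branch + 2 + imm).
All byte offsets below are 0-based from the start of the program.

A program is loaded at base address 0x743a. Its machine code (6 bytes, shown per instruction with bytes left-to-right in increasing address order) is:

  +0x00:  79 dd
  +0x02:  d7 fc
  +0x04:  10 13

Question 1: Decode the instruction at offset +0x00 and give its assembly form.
andi r3, $93

+0x00: 79 dd ⇒ word 0x79dd (big)
  op=0x79dd>>11=0xf ⇒ andi (RI)
  rd@[10:7]=0x3 ⇒ r3
  imm@[6:0]=0x5d ⇒ $93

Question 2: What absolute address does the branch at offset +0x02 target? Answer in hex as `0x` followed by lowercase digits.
off 0x02: read d7 fc as big → 0xd7fc
  top 5b → 0x1a → bz [J]
  imm@[10:0]=0x7fc (s11→-4) ⇒ $-4
  target = base 0x743a + off 0x02 + 2 + imm -4 = 0x743a

0x743a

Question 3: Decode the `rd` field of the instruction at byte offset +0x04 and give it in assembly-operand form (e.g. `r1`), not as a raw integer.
r0

@+04  big-endian(10 13) = 0x1013
  top 5b → 0x2 → adi [RI]
  rd: (w>>7)&0xf=0x0 → r0
  imm: (w>>0)&0x7f=0x13 → $19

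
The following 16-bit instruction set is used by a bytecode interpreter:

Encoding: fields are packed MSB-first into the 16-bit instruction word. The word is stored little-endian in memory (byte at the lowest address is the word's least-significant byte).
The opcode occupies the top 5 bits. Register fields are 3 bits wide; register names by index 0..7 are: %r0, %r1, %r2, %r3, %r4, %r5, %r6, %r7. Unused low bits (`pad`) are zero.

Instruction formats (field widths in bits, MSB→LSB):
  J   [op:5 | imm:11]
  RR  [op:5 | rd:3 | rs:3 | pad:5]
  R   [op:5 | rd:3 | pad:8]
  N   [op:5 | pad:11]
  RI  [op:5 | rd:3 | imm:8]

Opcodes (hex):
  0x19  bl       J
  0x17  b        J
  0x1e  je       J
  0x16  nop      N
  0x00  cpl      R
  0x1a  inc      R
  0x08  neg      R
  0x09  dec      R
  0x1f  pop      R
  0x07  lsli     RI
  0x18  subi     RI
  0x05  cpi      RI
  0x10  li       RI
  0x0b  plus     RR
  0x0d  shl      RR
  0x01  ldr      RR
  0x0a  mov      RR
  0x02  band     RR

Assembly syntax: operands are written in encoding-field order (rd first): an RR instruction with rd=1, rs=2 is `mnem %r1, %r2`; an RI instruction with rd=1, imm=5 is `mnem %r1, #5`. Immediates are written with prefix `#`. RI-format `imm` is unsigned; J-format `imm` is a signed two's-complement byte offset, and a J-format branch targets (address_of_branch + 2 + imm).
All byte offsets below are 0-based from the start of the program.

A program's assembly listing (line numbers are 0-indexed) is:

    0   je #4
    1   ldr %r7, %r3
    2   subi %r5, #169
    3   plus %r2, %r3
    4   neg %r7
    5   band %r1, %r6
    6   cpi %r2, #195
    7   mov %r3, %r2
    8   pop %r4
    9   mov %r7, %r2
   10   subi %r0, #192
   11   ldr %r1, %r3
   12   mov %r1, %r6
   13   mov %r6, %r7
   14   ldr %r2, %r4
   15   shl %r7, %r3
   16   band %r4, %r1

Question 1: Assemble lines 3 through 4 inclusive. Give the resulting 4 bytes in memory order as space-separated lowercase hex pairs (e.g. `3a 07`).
L3: plus op=0xb:5|rd=2:3|rs=3:3|pad=0:5 ⇒ 0x5a60 ⇒ little 60 5a
L4: neg op=0x8:5|rd=7:3|pad=0:8 ⇒ 0x4700 ⇒ little 00 47

60 5a 00 47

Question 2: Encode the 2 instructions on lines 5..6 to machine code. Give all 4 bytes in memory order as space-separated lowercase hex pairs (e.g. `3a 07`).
line 5 (band): pack op=0x2:5|rd=1:3|rs=6:3|pad=0:5 = 0x11c0; little→ c0 11
line 6 (cpi): pack op=0x5:5|rd=2:3|imm=195:8 = 0x2ac3; little→ c3 2a

c0 11 c3 2a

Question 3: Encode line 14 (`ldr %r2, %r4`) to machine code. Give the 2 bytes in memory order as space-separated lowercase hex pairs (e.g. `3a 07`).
line 14 (ldr): pack op=0x1:5|rd=2:3|rs=4:3|pad=0:5 = 0x0a80; little→ 80 0a

80 0a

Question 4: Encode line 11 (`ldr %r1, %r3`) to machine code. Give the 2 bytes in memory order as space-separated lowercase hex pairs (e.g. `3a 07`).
L11: ldr op=0x1:5|rd=1:3|rs=3:3|pad=0:5 ⇒ 0x0960 ⇒ little 60 09

60 09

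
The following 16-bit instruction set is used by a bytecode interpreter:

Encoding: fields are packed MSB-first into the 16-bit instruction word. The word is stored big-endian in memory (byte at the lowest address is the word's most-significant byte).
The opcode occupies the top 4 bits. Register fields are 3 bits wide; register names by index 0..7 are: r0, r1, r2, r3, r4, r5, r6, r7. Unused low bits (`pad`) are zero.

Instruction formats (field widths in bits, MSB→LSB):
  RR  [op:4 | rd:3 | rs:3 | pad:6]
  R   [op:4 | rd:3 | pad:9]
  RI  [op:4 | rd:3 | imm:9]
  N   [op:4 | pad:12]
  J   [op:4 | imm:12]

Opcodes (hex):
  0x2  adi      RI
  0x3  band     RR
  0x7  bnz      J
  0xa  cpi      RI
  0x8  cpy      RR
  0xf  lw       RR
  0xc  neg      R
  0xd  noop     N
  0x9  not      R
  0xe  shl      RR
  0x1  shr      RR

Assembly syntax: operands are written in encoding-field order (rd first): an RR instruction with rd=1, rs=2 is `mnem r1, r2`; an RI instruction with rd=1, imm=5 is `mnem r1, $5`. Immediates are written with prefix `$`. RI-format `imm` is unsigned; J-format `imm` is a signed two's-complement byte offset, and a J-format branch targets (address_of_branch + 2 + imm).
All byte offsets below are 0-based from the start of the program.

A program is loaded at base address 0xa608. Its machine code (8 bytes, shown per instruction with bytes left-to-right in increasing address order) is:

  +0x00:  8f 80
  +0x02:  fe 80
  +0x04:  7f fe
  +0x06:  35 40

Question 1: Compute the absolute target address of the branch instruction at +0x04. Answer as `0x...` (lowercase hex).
+0x04: 7f fe ⇒ word 0x7ffe (big)
  op=0x7ffe>>12=0x7 ⇒ bnz (J)
  imm: (w>>0)&0xfff=0xffe (s12→-2) → $-2
  target = base 0xa608 + off 0x04 + 2 + imm -2 = 0xa60c

0xa60c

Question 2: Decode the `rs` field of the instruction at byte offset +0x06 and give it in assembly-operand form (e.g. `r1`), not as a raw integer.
r5

[06] 35 40 → 0x3540
  top 4b → 0x3 → band [RR]
  [11:9] rd=2 = r2
  [8:6] rs=5 = r5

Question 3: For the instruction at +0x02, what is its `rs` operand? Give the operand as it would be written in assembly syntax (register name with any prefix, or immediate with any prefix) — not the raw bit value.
@+02  big-endian(fe 80) = 0xfe80
  op=0xfe80>>12=0xf ⇒ lw (RR)
  [11:9] rd=7 = r7
  [8:6] rs=2 = r2

r2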